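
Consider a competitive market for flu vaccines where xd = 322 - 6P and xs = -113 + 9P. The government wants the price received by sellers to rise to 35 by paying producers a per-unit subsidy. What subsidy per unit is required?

Required subsidy s = 15 per unit

At a seller price of 35, quantity supplied is -113 + 9·35 = 202.
Buyers absorb 202 only when they pay Pb with 322 − 6·Pb = 202, i.e. Pb = 20.
s = Ps − Pb = 35 − 20 = 15.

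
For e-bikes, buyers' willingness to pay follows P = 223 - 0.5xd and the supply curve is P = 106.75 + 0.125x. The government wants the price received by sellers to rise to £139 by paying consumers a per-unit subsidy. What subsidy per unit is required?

Required subsidy s = £45 per unit

At a seller price of 139, quantity supplied is -854 + 8·139 = 258.
Buyers absorb 258 only when they pay Pb = 223 − 0.5·258 = 94.
s = Ps − Pb = 139 − 94 = 45.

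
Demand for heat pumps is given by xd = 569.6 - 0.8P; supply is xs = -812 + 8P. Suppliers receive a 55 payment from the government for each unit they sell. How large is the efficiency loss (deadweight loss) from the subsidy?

Pre-subsidy: 569.6 - 0.8P = -812 + 8P gives P* = 157, x* = 444.
With the subsidy, sellers receive Ps = Pb + 55 for each unit, where Pb is the price buyers pay.
Supply in terms of Pb becomes xs = -812 + 8(Pb + 55) = -372 + 8Pb. Setting this equal to demand: 569.6 - 0.8Pb = -372 + 8Pb, so Pb = 107.
Sellers receive Ps = 107 + 55 = 162; x' = 569.6 − 0.8·107 = 484.
The subsidy expands output by 484 − 444 = 40 past the efficient level; on those units the gap between marginal cost and willingness to pay runs from 0 up to 55.
DWL = ½ × 55 × 40 = 1100.

Deadweight loss = 1100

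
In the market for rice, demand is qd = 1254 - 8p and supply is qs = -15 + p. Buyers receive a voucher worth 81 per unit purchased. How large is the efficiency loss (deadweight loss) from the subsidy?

Pre-subsidy: 1254 - 8p = -15 + p gives p* = 141, q* = 126.
With the rebate, buyers effectively pay pb = ps − 81, where ps is the price sellers receive.
Demand in terms of ps becomes qd = 1254 − 8(ps − 81) = 1902 - 8ps. Setting this equal to supply: 1902 - 8ps = -15 + ps, so ps = 213.
Buyers pay pb = 213 − 81 = 132; q' = -15 + 1·213 = 198.
The subsidy expands output by 198 − 126 = 72 past the efficient level; on those units the gap between marginal cost and willingness to pay runs from 0 up to 81.
DWL = ½ × 81 × 72 = 2916.

Deadweight loss = 2916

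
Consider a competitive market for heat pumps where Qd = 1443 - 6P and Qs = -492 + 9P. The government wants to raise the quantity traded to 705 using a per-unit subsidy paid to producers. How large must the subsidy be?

Required subsidy s = 10 per unit

At Q = 705, invert demand for the buyer price: Pb = (1443 − 705)/6 = 123; invert supply for the seller price: Ps = (705 − (-492))/9 = 133.
The subsidy must fill the gap: s = Ps − Pb = 133 − 123 = 10.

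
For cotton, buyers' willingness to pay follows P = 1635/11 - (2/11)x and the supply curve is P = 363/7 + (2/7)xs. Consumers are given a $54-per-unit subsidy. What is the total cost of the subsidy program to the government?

Government cost = $17415

Pre-subsidy: 1635/11 - (2/11)x = 363/7 + (2/7)x gives x* = 207 and P* = 111.
With the rebate, buyers effectively pay Pb = Ps − 54, where Ps is the price sellers receive.
On the curves, Pb = 1635/11 - (2/11)x and Ps = 363/7 + (2/7)x; the wedge Ps − Pb = 54 gives 363/7 + (2/7)x − (1635/11 - (2/11)x) = 54, so x' = 322.5.
Then Pb = 1635/11 − (2/11)·322.5 = 90 and Ps = 363/7 + (2/7)·322.5 = 144.
Government outlay = subsidy × quantity = 54 × 322.5 = 17415.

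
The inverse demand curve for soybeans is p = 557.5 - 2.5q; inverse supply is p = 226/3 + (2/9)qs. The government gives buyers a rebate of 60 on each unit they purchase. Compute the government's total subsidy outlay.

Government cost = 585540/49

Pre-subsidy: 557.5 - 2.5q = 226/3 + (2/9)q gives q* = 8679/49 and p* = 5620/49.
With the rebate, buyers effectively pay pb = ps − 60, where ps is the price sellers receive.
On the curves, pb = 557.5 - 2.5q and ps = 226/3 + (2/9)q; the wedge ps − pb = 60 gives 226/3 + (2/9)q − (557.5 - 2.5q) = 60, so q' = 9759/49.
Then pb = 557.5 − 2.5·(9759/49) = 2920/49 and ps = 226/3 + (2/9)·(9759/49) = 5860/49.
Government outlay = subsidy × quantity = 60 × 9759/49 = 585540/49.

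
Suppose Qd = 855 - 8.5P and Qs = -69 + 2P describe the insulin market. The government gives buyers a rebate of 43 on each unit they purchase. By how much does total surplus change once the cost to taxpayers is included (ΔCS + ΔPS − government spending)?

Net change in total surplus = -31433/21

Pre-subsidy: 855 - 8.5P = -69 + 2P gives P* = 88, Q* = 107.
With the rebate, buyers effectively pay Pb = Ps − 43, where Ps is the price sellers receive.
Demand in terms of Ps becomes Qd = 855 − 8.5(Ps − 43) = 1220.5 - 8.5Ps. Setting this equal to supply: 1220.5 - 8.5Ps = -69 + 2Ps, so Ps = 2579/21.
Buyers pay Pb = 2579/21 − 43 = 1676/21; Q' = -69 + 2·(2579/21) = 3709/21.
ΔCS = ½(107 + 3709/21)(88 − 1676/21) = 512216/441; ΔPS = ½(107 + 3709/21)(2579/21 − 88) = 2176918/441.
Government spending = 43 × 3709/21 = 159487/21.
Net change = 512216/441 + 2176918/441 − 159487/21 = -31433/21. The loss equals the DWL triangle ½·43·1462/21.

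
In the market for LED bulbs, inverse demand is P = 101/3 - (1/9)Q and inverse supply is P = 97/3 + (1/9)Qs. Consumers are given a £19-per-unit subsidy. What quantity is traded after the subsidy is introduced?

Q' = 91.5

Pre-subsidy: 101/3 - (1/9)Q = 97/3 + (1/9)Q gives Q* = 6 and P* = 33.
With the rebate, buyers effectively pay Pb = Ps − 19, where Ps is the price sellers receive.
On the curves, Pb = 101/3 - (1/9)Q and Ps = 97/3 + (1/9)Q; the wedge Ps − Pb = 19 gives 97/3 + (1/9)Q − (101/3 - (1/9)Q) = 19, so Q' = 91.5.
Then Pb = 101/3 − (1/9)·91.5 = 23.5 and Ps = 97/3 + (1/9)·91.5 = 42.5.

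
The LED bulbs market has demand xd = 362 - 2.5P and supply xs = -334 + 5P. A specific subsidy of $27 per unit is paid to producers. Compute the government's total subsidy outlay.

Pre-subsidy: 362 - 2.5P = -334 + 5P gives P* = 92.8, x* = 130.
With the subsidy, sellers receive Ps = Pb + 27 for each unit, where Pb is the price buyers pay.
Supply in terms of Pb becomes xs = -334 + 5(Pb + 27) = -199 + 5Pb. Setting this equal to demand: 362 - 2.5Pb = -199 + 5Pb, so Pb = 74.8.
Sellers receive Ps = 74.8 + 27 = 101.8; x' = 362 − 2.5·74.8 = 175.
Government outlay = subsidy × quantity = 27 × 175 = 4725.

Government cost = $4725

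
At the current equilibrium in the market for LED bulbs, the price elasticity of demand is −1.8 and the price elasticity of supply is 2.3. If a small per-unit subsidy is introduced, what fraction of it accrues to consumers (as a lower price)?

Consumer share = 23/41

For a small subsidy around the equilibrium, the benefit split depends on the relative slopes, which at a point are proportional to the elasticities.
Buyer share = εs/(εs + |εd|) = 2.3/(2.3 + 1.8) = 23/41; seller share = |εd|/(εs + |εd|) = 18/41.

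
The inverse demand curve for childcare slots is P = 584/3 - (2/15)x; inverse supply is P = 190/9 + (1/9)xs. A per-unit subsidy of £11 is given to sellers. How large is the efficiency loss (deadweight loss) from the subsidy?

Deadweight loss = £247.5

Pre-subsidy: 584/3 - (2/15)x = 190/9 + (1/9)x gives x* = 710 and P* = 100.
With the subsidy, sellers receive Ps = Pb + 11 for each unit, where Pb is the price buyers pay.
On the curves, Pb = 584/3 - (2/15)x and Ps = 190/9 + (1/9)x; the wedge Ps − Pb = 11 gives 190/9 + (1/9)x − (584/3 - (2/15)x) = 11, so x' = 755.
Then Pb = 584/3 − (2/15)·755 = 94 and Ps = 190/9 + (1/9)·755 = 105.
The subsidy expands output by 755 − 710 = 45 past the efficient level; on those units the gap between marginal cost and willingness to pay runs from 0 up to 11.
DWL = ½ × 11 × 45 = 247.5.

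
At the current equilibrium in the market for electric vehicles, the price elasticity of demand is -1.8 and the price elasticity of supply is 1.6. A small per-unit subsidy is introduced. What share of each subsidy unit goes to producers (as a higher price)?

Producer share = 9/17

For a small subsidy around the equilibrium, the benefit split depends on the relative slopes, which at a point are proportional to the elasticities.
Buyer share = εs/(εs + |εd|) = 1.6/(1.6 + 1.8) = 8/17; seller share = |εd|/(εs + |εd|) = 9/17.
So producers capture 9/17 of the subsidy.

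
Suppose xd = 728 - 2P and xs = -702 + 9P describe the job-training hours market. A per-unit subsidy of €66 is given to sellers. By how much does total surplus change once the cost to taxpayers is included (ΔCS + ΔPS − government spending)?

Pre-subsidy: 728 - 2P = -702 + 9P gives P* = 130, x* = 468.
With the subsidy, sellers receive Ps = Pb + 66 for each unit, where Pb is the price buyers pay.
Supply in terms of Pb becomes xs = -702 + 9(Pb + 66) = -108 + 9Pb. Setting this equal to demand: 728 - 2Pb = -108 + 9Pb, so Pb = 76.
Sellers receive Ps = 76 + 66 = 142; x' = 728 − 2·76 = 576.
ΔCS = ½(468 + 576)(130 − 76) = 28188; ΔPS = ½(468 + 576)(142 − 130) = 6264.
Government spending = 66 × 576 = 38016.
Net change = 28188 + 6264 − 38016 = -3564. The loss equals the DWL triangle ½·66·108.

Net change in total surplus = -€3564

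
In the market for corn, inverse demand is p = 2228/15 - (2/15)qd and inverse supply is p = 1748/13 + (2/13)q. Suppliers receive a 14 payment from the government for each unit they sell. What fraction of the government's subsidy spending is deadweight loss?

DWL / government spending = 195/782

Pre-subsidy: 2228/15 - (2/15)q = 1748/13 + (2/13)q gives q* = 49 and p* = 142.
With the subsidy, sellers receive ps = pb + 14 for each unit, where pb is the price buyers pay.
On the curves, pb = 2228/15 - (2/15)q and ps = 1748/13 + (2/13)q; the wedge ps − pb = 14 gives 1748/13 + (2/13)q − (2228/15 - (2/15)q) = 14, so q' = 97.75.
Then pb = 2228/15 − (2/15)·97.75 = 135.5 and ps = 1748/13 + (2/13)·97.75 = 149.5.
ΔCS = ½(49 + 97.75)(142 − 135.5) = 476.9375; ΔPS = ½(49 + 97.75)(149.5 − 142) = 550.3125.
Government spending = 14 × 97.75 = 1368.5.
DWL = ½ × 14 × (97.75 − 49) = 341.25; fraction = 341.25 / 1368.5 = 195/782.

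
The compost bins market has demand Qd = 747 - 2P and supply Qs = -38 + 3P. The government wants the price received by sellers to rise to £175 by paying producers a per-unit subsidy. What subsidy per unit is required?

Required subsidy s = £45 per unit

At a seller price of 175, quantity supplied is -38 + 3·175 = 487.
Buyers absorb 487 only when they pay Pb with 747 − 2·Pb = 487, i.e. Pb = 130.
s = Ps − Pb = 175 − 130 = 45.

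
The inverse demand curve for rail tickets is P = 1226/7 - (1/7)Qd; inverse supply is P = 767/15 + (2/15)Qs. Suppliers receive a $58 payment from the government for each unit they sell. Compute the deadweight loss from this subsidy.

Deadweight loss = $6090

Pre-subsidy: 1226/7 - (1/7)Q = 767/15 + (2/15)Q gives Q* = 449 and P* = 111.
With the subsidy, sellers receive Ps = Pb + 58 for each unit, where Pb is the price buyers pay.
On the curves, Pb = 1226/7 - (1/7)Q and Ps = 767/15 + (2/15)Q; the wedge Ps − Pb = 58 gives 767/15 + (2/15)Q − (1226/7 - (1/7)Q) = 58, so Q' = 659.
Then Pb = 1226/7 − (1/7)·659 = 81 and Ps = 767/15 + (2/15)·659 = 139.
The subsidy expands output by 659 − 449 = 210 past the efficient level; on those units the gap between marginal cost and willingness to pay runs from 0 up to 58.
DWL = ½ × 58 × 210 = 6090.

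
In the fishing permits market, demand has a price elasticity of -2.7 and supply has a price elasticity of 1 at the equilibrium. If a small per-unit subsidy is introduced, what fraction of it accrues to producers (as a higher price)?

For a small subsidy around the equilibrium, the benefit split depends on the relative slopes, which at a point are proportional to the elasticities.
Buyer share = εs/(εs + |εd|) = 1/(1 + 2.7) = 10/37; seller share = |εd|/(εs + |εd|) = 27/37.
So producers capture 27/37 of the subsidy.

Producer share = 27/37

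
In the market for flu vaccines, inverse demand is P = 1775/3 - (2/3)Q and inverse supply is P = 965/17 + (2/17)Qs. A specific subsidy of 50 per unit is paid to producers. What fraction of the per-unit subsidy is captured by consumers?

Consumer share = 0.85

Pre-subsidy: 1775/3 - (2/3)Q = 965/17 + (2/17)Q gives Q* = 682 and P* = 137.
With the subsidy, sellers receive Ps = Pb + 50 for each unit, where Pb is the price buyers pay.
On the curves, Pb = 1775/3 - (2/3)Q and Ps = 965/17 + (2/17)Q; the wedge Ps − Pb = 50 gives 965/17 + (2/17)Q − (1775/3 - (2/3)Q) = 50, so Q' = 745.75.
Then Pb = 1775/3 − (2/3)·745.75 = 94.5 and Ps = 965/17 + (2/17)·745.75 = 144.5.
Buyers' price falls by P* − Pb = 137 − 94.5 = 42.5; sellers' price rises by Ps − P* = 144.5 − 137 = 7.5.
So consumers capture 42.5/50 = 0.85 of each unit of subsidy.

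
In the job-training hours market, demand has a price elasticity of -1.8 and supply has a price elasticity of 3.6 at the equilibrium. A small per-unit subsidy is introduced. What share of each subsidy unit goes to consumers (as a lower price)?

For a small subsidy around the equilibrium, the benefit split depends on the relative slopes, which at a point are proportional to the elasticities.
Buyer share = εs/(εs + |εd|) = 3.6/(3.6 + 1.8) = 2/3; seller share = |εd|/(εs + |εd|) = 1/3.

Consumer share = 2/3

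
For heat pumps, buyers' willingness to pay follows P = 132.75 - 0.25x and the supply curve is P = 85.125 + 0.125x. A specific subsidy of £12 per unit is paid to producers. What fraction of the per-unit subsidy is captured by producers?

Pre-subsidy: 132.75 - 0.25x = 85.125 + 0.125x gives x* = 127 and P* = 101.
With the subsidy, sellers receive Ps = Pb + 12 for each unit, where Pb is the price buyers pay.
On the curves, Pb = 132.75 - 0.25x and Ps = 85.125 + 0.125x; the wedge Ps − Pb = 12 gives 85.125 + 0.125x − (132.75 - 0.25x) = 12, so x' = 159.
Then Pb = 132.75 − 0.25·159 = 93 and Ps = 85.125 + 0.125·159 = 105.
Buyers' price falls by P* − Pb = 101 − 93 = 8; sellers' price rises by Ps − P* = 105 − 101 = 4.
So producers capture 4/12 = 1/3 of each unit of subsidy.

Producer share = 1/3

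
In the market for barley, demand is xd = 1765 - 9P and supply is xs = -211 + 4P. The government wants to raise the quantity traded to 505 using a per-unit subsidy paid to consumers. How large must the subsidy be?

Required subsidy s = 39 per unit

At x = 505, invert demand for the buyer price: Pb = (1765 − 505)/9 = 140; invert supply for the seller price: Ps = (505 − (-211))/4 = 179.
The subsidy must fill the gap: s = Ps − Pb = 179 − 140 = 39.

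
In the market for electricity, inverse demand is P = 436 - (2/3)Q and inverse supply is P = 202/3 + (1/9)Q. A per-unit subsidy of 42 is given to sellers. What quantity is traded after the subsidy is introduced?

Pre-subsidy: 436 - (2/3)Q = 202/3 + (1/9)Q gives Q* = 474 and P* = 120.
With the subsidy, sellers receive Ps = Pb + 42 for each unit, where Pb is the price buyers pay.
On the curves, Pb = 436 - (2/3)Q and Ps = 202/3 + (1/9)Q; the wedge Ps − Pb = 42 gives 202/3 + (1/9)Q − (436 - (2/3)Q) = 42, so Q' = 528.
Then Pb = 436 − (2/3)·528 = 84 and Ps = 202/3 + (1/9)·528 = 126.

Q' = 528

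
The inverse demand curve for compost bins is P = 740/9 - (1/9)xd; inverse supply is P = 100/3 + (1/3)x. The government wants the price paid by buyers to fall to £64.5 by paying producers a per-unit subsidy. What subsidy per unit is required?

At a buyer price of 64.5, quantity demanded is 740 − 9·64.5 = 159.5.
Sellers supply 159.5 only when they receive Ps = 100/3 + (1/3)·159.5 = 86.5.
s = Ps − Pb = 86.5 − 64.5 = 22.

Required subsidy s = £22 per unit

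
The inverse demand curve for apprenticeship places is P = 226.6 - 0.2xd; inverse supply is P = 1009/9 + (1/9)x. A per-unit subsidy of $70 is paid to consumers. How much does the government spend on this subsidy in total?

Pre-subsidy: 226.6 - 0.2x = 1009/9 + (1/9)x gives x* = 368 and P* = 153.
With the rebate, buyers effectively pay Pb = Ps − 70, where Ps is the price sellers receive.
On the curves, Pb = 226.6 - 0.2x and Ps = 1009/9 + (1/9)x; the wedge Ps − Pb = 70 gives 1009/9 + (1/9)x − (226.6 - 0.2x) = 70, so x' = 593.
Then Pb = 226.6 − 0.2·593 = 108 and Ps = 1009/9 + (1/9)·593 = 178.
Government outlay = subsidy × quantity = 70 × 593 = 41510.

Government cost = $41510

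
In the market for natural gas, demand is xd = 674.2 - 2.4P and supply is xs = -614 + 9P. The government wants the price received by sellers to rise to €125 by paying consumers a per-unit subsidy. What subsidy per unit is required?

Required subsidy s = €57 per unit

At a seller price of 125, quantity supplied is -614 + 9·125 = 511.
Buyers absorb 511 only when they pay Pb with 674.2 − 2.4·Pb = 511, i.e. Pb = 68.
s = Ps − Pb = 125 − 68 = 57.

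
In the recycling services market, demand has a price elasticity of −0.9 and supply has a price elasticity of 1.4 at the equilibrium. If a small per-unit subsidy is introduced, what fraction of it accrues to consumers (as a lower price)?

Consumer share = 14/23

For a small subsidy around the equilibrium, the benefit split depends on the relative slopes, which at a point are proportional to the elasticities.
Buyer share = εs/(εs + |εd|) = 1.4/(1.4 + 0.9) = 14/23; seller share = |εd|/(εs + |εd|) = 9/23.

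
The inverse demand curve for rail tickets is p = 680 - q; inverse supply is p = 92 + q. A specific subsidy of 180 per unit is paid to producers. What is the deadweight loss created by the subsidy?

Pre-subsidy: 680 - q = 92 + q gives q* = 294 and p* = 386.
With the subsidy, sellers receive ps = pb + 180 for each unit, where pb is the price buyers pay.
On the curves, pb = 680 - q and ps = 92 + q; the wedge ps − pb = 180 gives 92 + q − (680 - q) = 180, so q' = 384.
Then pb = 680 − 1·384 = 296 and ps = 92 + 1·384 = 476.
The subsidy expands output by 384 − 294 = 90 past the efficient level; on those units the gap between marginal cost and willingness to pay runs from 0 up to 180.
DWL = ½ × 180 × 90 = 8100.

Deadweight loss = 8100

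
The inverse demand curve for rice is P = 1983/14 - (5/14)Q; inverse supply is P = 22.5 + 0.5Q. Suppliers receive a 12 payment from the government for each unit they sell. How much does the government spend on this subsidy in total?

Pre-subsidy: 1983/14 - (5/14)Q = 22.5 + 0.5Q gives Q* = 139 and P* = 92.
With the subsidy, sellers receive Ps = Pb + 12 for each unit, where Pb is the price buyers pay.
On the curves, Pb = 1983/14 - (5/14)Q and Ps = 22.5 + 0.5Q; the wedge Ps − Pb = 12 gives 22.5 + 0.5Q − (1983/14 - (5/14)Q) = 12, so Q' = 153.
Then Pb = 1983/14 − (5/14)·153 = 87 and Ps = 22.5 + 0.5·153 = 99.
Government outlay = subsidy × quantity = 12 × 153 = 1836.

Government cost = 1836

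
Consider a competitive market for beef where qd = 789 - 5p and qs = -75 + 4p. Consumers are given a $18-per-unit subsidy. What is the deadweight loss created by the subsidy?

Deadweight loss = $360

Pre-subsidy: 789 - 5p = -75 + 4p gives p* = 96, q* = 309.
With the rebate, buyers effectively pay pb = ps − 18, where ps is the price sellers receive.
Demand in terms of ps becomes qd = 789 − 5(ps − 18) = 879 - 5ps. Setting this equal to supply: 879 - 5ps = -75 + 4ps, so ps = 106.
Buyers pay pb = 106 − 18 = 88; q' = -75 + 4·106 = 349.
The subsidy expands output by 349 − 309 = 40 past the efficient level; on those units the gap between marginal cost and willingness to pay runs from 0 up to 18.
DWL = ½ × 18 × 40 = 360.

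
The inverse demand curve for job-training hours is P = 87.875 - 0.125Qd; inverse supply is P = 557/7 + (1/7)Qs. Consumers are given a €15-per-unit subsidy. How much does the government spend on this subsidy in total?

Government cost = €1305

Pre-subsidy: 87.875 - 0.125Q = 557/7 + (1/7)Q gives Q* = 31 and P* = 84.
With the rebate, buyers effectively pay Pb = Ps − 15, where Ps is the price sellers receive.
On the curves, Pb = 87.875 - 0.125Q and Ps = 557/7 + (1/7)Q; the wedge Ps − Pb = 15 gives 557/7 + (1/7)Q − (87.875 - 0.125Q) = 15, so Q' = 87.
Then Pb = 87.875 − 0.125·87 = 77 and Ps = 557/7 + (1/7)·87 = 92.
Government outlay = subsidy × quantity = 15 × 87 = 1305.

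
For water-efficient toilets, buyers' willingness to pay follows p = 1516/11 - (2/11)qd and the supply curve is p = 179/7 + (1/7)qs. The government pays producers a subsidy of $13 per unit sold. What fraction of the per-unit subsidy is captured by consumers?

Consumer share = 0.56

Pre-subsidy: 1516/11 - (2/11)q = 179/7 + (1/7)q gives q* = 345.72 and p* = 74.96.
With the subsidy, sellers receive ps = pb + 13 for each unit, where pb is the price buyers pay.
On the curves, pb = 1516/11 - (2/11)q and ps = 179/7 + (1/7)q; the wedge ps − pb = 13 gives 179/7 + (1/7)q − (1516/11 - (2/11)q) = 13, so q' = 385.76.
Then pb = 1516/11 − (2/11)·385.76 = 67.68 and ps = 179/7 + (1/7)·385.76 = 80.68.
Buyers' price falls by p* − pb = 74.96 − 67.68 = 7.28; sellers' price rises by ps − p* = 80.68 − 74.96 = 5.72.
So consumers capture 7.28/13 = 0.56 of each unit of subsidy.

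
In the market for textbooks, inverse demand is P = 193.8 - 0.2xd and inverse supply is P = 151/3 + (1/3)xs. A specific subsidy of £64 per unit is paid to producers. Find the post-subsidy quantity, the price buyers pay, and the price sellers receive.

x' = 389; buyers pay £116; sellers receive £180

Pre-subsidy: 193.8 - 0.2x = 151/3 + (1/3)x gives x* = 269 and P* = 140.
With the subsidy, sellers receive Ps = Pb + 64 for each unit, where Pb is the price buyers pay.
On the curves, Pb = 193.8 - 0.2x and Ps = 151/3 + (1/3)x; the wedge Ps − Pb = 64 gives 151/3 + (1/3)x − (193.8 - 0.2x) = 64, so x' = 389.
Then Pb = 193.8 − 0.2·389 = 116 and Ps = 151/3 + (1/3)·389 = 180.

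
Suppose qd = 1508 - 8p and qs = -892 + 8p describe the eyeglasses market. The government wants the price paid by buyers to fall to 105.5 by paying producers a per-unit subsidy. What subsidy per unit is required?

At a buyer price of 105.5, quantity demanded is 1508 − 8·105.5 = 664.
Sellers supply 664 only when they receive ps with -892 + 8·ps = 664, i.e. ps = 194.5.
s = ps − pb = 194.5 − 105.5 = 89.

Required subsidy s = 89 per unit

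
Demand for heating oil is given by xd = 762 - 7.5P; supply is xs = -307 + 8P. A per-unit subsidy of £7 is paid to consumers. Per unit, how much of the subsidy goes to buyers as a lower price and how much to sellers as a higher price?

Pre-subsidy: 762 - 7.5P = -307 + 8P gives P* = 2138/31, x* = 7587/31.
With the rebate, buyers effectively pay Pb = Ps − 7, where Ps is the price sellers receive.
Demand in terms of Ps becomes xd = 762 − 7.5(Ps − 7) = 814.5 - 7.5Ps. Setting this equal to supply: 814.5 - 7.5Ps = -307 + 8Ps, so Ps = 2243/31.
Buyers pay Pb = 2243/31 − 7 = 2026/31; x' = -307 + 8·(2243/31) = 8427/31.
Buyers' price falls by P* − Pb = 2138/31 − 2026/31 = 112/31; sellers' price rises by Ps − P* = 2243/31 − 2138/31 = 105/31.

Buyers gain 112/31 per unit; sellers gain 105/31 per unit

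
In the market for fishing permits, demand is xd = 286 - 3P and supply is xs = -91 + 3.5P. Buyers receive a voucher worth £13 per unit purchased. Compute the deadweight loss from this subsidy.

Pre-subsidy: 286 - 3P = -91 + 3.5P gives P* = 58, x* = 112.
With the rebate, buyers effectively pay Pb = Ps − 13, where Ps is the price sellers receive.
Demand in terms of Ps becomes xd = 286 − 3(Ps − 13) = 325 - 3Ps. Setting this equal to supply: 325 - 3Ps = -91 + 3.5Ps, so Ps = 64.
Buyers pay Pb = 64 − 13 = 51; x' = -91 + 3.5·64 = 133.
The subsidy expands output by 133 − 112 = 21 past the efficient level; on those units the gap between marginal cost and willingness to pay runs from 0 up to 13.
DWL = ½ × 13 × 21 = 136.5.

Deadweight loss = £136.5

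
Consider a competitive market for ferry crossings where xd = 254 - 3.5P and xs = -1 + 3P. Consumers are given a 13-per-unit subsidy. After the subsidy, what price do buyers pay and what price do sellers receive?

Pre-subsidy: 254 - 3.5P = -1 + 3P gives P* = 510/13, x* = 1517/13.
With the rebate, buyers effectively pay Pb = Ps − 13, where Ps is the price sellers receive.
Demand in terms of Ps becomes xd = 254 − 3.5(Ps − 13) = 299.5 - 3.5Ps. Setting this equal to supply: 299.5 - 3.5Ps = -1 + 3Ps, so Ps = 601/13.
Buyers pay Pb = 601/13 − 13 = 432/13; x' = -1 + 3·(601/13) = 1790/13.

Buyers pay 432/13; sellers receive 601/13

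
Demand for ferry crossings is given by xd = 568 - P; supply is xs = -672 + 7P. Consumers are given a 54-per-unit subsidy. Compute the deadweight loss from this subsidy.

Pre-subsidy: 568 - P = -672 + 7P gives P* = 155, x* = 413.
With the rebate, buyers effectively pay Pb = Ps − 54, where Ps is the price sellers receive.
Demand in terms of Ps becomes xd = 568 − 1(Ps − 54) = 622 - Ps. Setting this equal to supply: 622 - Ps = -672 + 7Ps, so Ps = 161.75.
Buyers pay Pb = 161.75 − 54 = 107.75; x' = -672 + 7·161.75 = 460.25.
The subsidy expands output by 460.25 − 413 = 47.25 past the efficient level; on those units the gap between marginal cost and willingness to pay runs from 0 up to 54.
DWL = ½ × 54 × 47.25 = 1275.75.

Deadweight loss = 1275.75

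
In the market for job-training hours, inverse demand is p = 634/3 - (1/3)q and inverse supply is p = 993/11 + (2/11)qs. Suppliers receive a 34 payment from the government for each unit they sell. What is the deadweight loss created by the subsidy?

Pre-subsidy: 634/3 - (1/3)q = 993/11 + (2/11)q gives q* = 235 and p* = 133.
With the subsidy, sellers receive ps = pb + 34 for each unit, where pb is the price buyers pay.
On the curves, pb = 634/3 - (1/3)q and ps = 993/11 + (2/11)q; the wedge ps − pb = 34 gives 993/11 + (2/11)q − (634/3 - (1/3)q) = 34, so q' = 301.
Then pb = 634/3 − (1/3)·301 = 111 and ps = 993/11 + (2/11)·301 = 145.
The subsidy expands output by 301 − 235 = 66 past the efficient level; on those units the gap between marginal cost and willingness to pay runs from 0 up to 34.
DWL = ½ × 34 × 66 = 1122.

Deadweight loss = 1122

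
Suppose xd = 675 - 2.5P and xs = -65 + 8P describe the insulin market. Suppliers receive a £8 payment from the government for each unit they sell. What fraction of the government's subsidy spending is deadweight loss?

DWL / government spending = 32/2159

Pre-subsidy: 675 - 2.5P = -65 + 8P gives P* = 1480/21, x* = 10475/21.
With the subsidy, sellers receive Ps = Pb + 8 for each unit, where Pb is the price buyers pay.
Supply in terms of Pb becomes xs = -65 + 8(Pb + 8) = -1 + 8Pb. Setting this equal to demand: 675 - 2.5Pb = -1 + 8Pb, so Pb = 1352/21.
Sellers receive Ps = 1352/21 + 8 = 1520/21; x' = 675 − 2.5·(1352/21) = 10795/21.
ΔCS = ½(10475/21 + 10795/21)(1480/21 − 1352/21) = 453760/147; ΔPS = ½(10475/21 + 10795/21)(1520/21 − 1480/21) = 141800/147.
Government spending = 8 × 10795/21 = 86360/21.
DWL = ½ × 8 × (10795/21 − 10475/21) = 1280/21; fraction = (1280/21) / (86360/21) = 32/2159.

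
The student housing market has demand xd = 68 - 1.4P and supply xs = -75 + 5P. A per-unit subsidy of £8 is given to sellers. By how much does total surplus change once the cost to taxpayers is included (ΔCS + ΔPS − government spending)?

Net change in total surplus = -£35

Pre-subsidy: 68 - 1.4P = -75 + 5P gives P* = 22.34375, x* = 36.71875.
With the subsidy, sellers receive Ps = Pb + 8 for each unit, where Pb is the price buyers pay.
Supply in terms of Pb becomes xs = -75 + 5(Pb + 8) = -35 + 5Pb. Setting this equal to demand: 68 - 1.4Pb = -35 + 5Pb, so Pb = 16.09375.
Sellers receive Ps = 16.09375 + 8 = 24.09375; x' = 68 − 1.4·16.09375 = 45.46875.
ΔCS = ½(36.71875 + 45.46875)(22.34375 − 16.09375) = 256.8359375; ΔPS = ½(36.71875 + 45.46875)(24.09375 − 22.34375) = 71.9140625.
Government spending = 8 × 45.46875 = 363.75.
Net change = 256.8359375 + 71.9140625 − 363.75 = -35. The loss equals the DWL triangle ½·8·8.75.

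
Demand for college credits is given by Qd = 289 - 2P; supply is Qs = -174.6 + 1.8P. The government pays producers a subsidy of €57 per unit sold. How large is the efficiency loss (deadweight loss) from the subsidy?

Pre-subsidy: 289 - 2P = -174.6 + 1.8P gives P* = 122, Q* = 45.
With the subsidy, sellers receive Ps = Pb + 57 for each unit, where Pb is the price buyers pay.
Supply in terms of Pb becomes Qs = -174.6 + 1.8(Pb + 57) = -72 + 1.8Pb. Setting this equal to demand: 289 - 2Pb = -72 + 1.8Pb, so Pb = 95.
Sellers receive Ps = 95 + 57 = 152; Q' = 289 − 2·95 = 99.
The subsidy expands output by 99 − 45 = 54 past the efficient level; on those units the gap between marginal cost and willingness to pay runs from 0 up to 57.
DWL = ½ × 57 × 54 = 1539.

Deadweight loss = €1539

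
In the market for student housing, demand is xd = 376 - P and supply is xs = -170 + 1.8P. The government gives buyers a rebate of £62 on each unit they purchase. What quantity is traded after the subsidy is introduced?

Pre-subsidy: 376 - P = -170 + 1.8P gives P* = 195, x* = 181.
With the rebate, buyers effectively pay Pb = Ps − 62, where Ps is the price sellers receive.
Demand in terms of Ps becomes xd = 376 − 1(Ps − 62) = 438 - Ps. Setting this equal to supply: 438 - Ps = -170 + 1.8Ps, so Ps = 1520/7.
Buyers pay Pb = 1520/7 − 62 = 1086/7; x' = -170 + 1.8·(1520/7) = 1546/7.

x' = 1546/7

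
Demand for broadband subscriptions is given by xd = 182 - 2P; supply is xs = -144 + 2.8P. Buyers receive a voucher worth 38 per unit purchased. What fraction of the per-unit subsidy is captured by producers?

Producer share = 5/12

Pre-subsidy: 182 - 2P = -144 + 2.8P gives P* = 815/12, x* = 277/6.
With the rebate, buyers effectively pay Pb = Ps − 38, where Ps is the price sellers receive.
Demand in terms of Ps becomes xd = 182 − 2(Ps − 38) = 258 - 2Ps. Setting this equal to supply: 258 - 2Ps = -144 + 2.8Ps, so Ps = 83.75.
Buyers pay Pb = 83.75 − 38 = 45.75; x' = -144 + 2.8·83.75 = 90.5.
Buyers' price falls by P* − Pb = 815/12 − 45.75 = 133/6; sellers' price rises by Ps − P* = 83.75 − 815/12 = 95/6.
So producers capture (95/6)/38 = 5/12 of each unit of subsidy.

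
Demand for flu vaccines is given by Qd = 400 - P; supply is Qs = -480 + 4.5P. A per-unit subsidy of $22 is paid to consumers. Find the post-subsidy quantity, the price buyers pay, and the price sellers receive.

Q' = 258; buyers pay $142; sellers receive $164

Pre-subsidy: 400 - P = -480 + 4.5P gives P* = 160, Q* = 240.
With the rebate, buyers effectively pay Pb = Ps − 22, where Ps is the price sellers receive.
Demand in terms of Ps becomes Qd = 400 − 1(Ps − 22) = 422 - Ps. Setting this equal to supply: 422 - Ps = -480 + 4.5Ps, so Ps = 164.
Buyers pay Pb = 164 − 22 = 142; Q' = -480 + 4.5·164 = 258.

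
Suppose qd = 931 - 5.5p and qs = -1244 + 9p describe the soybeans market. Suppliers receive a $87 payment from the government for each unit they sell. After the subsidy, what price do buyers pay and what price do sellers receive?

Pre-subsidy: 931 - 5.5p = -1244 + 9p gives p* = 150, q* = 106.
With the subsidy, sellers receive ps = pb + 87 for each unit, where pb is the price buyers pay.
Supply in terms of pb becomes qs = -1244 + 9(pb + 87) = -461 + 9pb. Setting this equal to demand: 931 - 5.5pb = -461 + 9pb, so pb = 96.
Sellers receive ps = 96 + 87 = 183; q' = 931 − 5.5·96 = 403.

Buyers pay $96; sellers receive $183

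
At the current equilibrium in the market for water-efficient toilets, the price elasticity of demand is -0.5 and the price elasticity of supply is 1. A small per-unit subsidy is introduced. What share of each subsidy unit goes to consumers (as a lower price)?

Consumer share = 2/3

For a small subsidy around the equilibrium, the benefit split depends on the relative slopes, which at a point are proportional to the elasticities.
Buyer share = εs/(εs + |εd|) = 1/(1 + 0.5) = 2/3; seller share = |εd|/(εs + |εd|) = 1/3.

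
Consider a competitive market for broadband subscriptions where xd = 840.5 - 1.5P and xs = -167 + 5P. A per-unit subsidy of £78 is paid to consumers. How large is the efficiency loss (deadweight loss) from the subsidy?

Pre-subsidy: 840.5 - 1.5P = -167 + 5P gives P* = 155, x* = 608.
With the rebate, buyers effectively pay Pb = Ps − 78, where Ps is the price sellers receive.
Demand in terms of Ps becomes xd = 840.5 − 1.5(Ps − 78) = 957.5 - 1.5Ps. Setting this equal to supply: 957.5 - 1.5Ps = -167 + 5Ps, so Ps = 173.
Buyers pay Pb = 173 − 78 = 95; x' = -167 + 5·173 = 698.
The subsidy expands output by 698 − 608 = 90 past the efficient level; on those units the gap between marginal cost and willingness to pay runs from 0 up to 78.
DWL = ½ × 78 × 90 = 3510.

Deadweight loss = £3510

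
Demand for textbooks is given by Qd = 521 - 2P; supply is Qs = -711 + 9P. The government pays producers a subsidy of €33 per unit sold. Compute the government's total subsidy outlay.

Pre-subsidy: 521 - 2P = -711 + 9P gives P* = 112, Q* = 297.
With the subsidy, sellers receive Ps = Pb + 33 for each unit, where Pb is the price buyers pay.
Supply in terms of Pb becomes Qs = -711 + 9(Pb + 33) = -414 + 9Pb. Setting this equal to demand: 521 - 2Pb = -414 + 9Pb, so Pb = 85.
Sellers receive Ps = 85 + 33 = 118; Q' = 521 − 2·85 = 351.
Government outlay = subsidy × quantity = 33 × 351 = 11583.

Government cost = €11583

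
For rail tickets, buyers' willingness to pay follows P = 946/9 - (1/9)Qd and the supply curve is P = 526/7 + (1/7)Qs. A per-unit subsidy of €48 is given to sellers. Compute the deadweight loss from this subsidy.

Pre-subsidy: 946/9 - (1/9)Q = 526/7 + (1/7)Q gives Q* = 118 and P* = 92.
With the subsidy, sellers receive Ps = Pb + 48 for each unit, where Pb is the price buyers pay.
On the curves, Pb = 946/9 - (1/9)Q and Ps = 526/7 + (1/7)Q; the wedge Ps − Pb = 48 gives 526/7 + (1/7)Q − (946/9 - (1/9)Q) = 48, so Q' = 307.
Then Pb = 946/9 − (1/9)·307 = 71 and Ps = 526/7 + (1/7)·307 = 119.
The subsidy expands output by 307 − 118 = 189 past the efficient level; on those units the gap between marginal cost and willingness to pay runs from 0 up to 48.
DWL = ½ × 48 × 189 = 4536.

Deadweight loss = €4536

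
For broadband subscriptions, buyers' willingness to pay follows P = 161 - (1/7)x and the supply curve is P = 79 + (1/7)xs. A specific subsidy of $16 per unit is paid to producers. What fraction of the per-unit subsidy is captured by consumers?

Consumer share = 0.5

Pre-subsidy: 161 - (1/7)x = 79 + (1/7)x gives x* = 287 and P* = 120.
With the subsidy, sellers receive Ps = Pb + 16 for each unit, where Pb is the price buyers pay.
On the curves, Pb = 161 - (1/7)x and Ps = 79 + (1/7)x; the wedge Ps − Pb = 16 gives 79 + (1/7)x − (161 - (1/7)x) = 16, so x' = 343.
Then Pb = 161 − (1/7)·343 = 112 and Ps = 79 + (1/7)·343 = 128.
Buyers' price falls by P* − Pb = 120 − 112 = 8; sellers' price rises by Ps − P* = 128 − 120 = 8.
So consumers capture 8/16 = 0.5 of each unit of subsidy.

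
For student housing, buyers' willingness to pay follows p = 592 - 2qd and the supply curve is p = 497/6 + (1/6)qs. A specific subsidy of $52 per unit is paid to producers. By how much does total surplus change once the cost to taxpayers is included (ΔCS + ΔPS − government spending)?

Pre-subsidy: 592 - 2q = 497/6 + (1/6)q gives q* = 235 and p* = 122.
With the subsidy, sellers receive ps = pb + 52 for each unit, where pb is the price buyers pay.
On the curves, pb = 592 - 2q and ps = 497/6 + (1/6)q; the wedge ps − pb = 52 gives 497/6 + (1/6)q − (592 - 2q) = 52, so q' = 259.
Then pb = 592 − 2·259 = 74 and ps = 497/6 + (1/6)·259 = 126.
ΔCS = ½(235 + 259)(122 − 74) = 11856; ΔPS = ½(235 + 259)(126 − 122) = 988.
Government spending = 52 × 259 = 13468.
Net change = 11856 + 988 − 13468 = -624. The loss equals the DWL triangle ½·52·24.

Net change in total surplus = -$624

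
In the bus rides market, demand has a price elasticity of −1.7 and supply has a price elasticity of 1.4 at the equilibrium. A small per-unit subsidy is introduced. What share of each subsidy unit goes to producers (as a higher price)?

For a small subsidy around the equilibrium, the benefit split depends on the relative slopes, which at a point are proportional to the elasticities.
Buyer share = εs/(εs + |εd|) = 1.4/(1.4 + 1.7) = 14/31; seller share = |εd|/(εs + |εd|) = 17/31.
So producers capture 17/31 of the subsidy.

Producer share = 17/31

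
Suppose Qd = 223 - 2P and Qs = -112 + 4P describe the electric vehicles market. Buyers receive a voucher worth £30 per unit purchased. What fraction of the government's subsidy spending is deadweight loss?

DWL / government spending = 30/227

Pre-subsidy: 223 - 2P = -112 + 4P gives P* = 335/6, Q* = 334/3.
With the rebate, buyers effectively pay Pb = Ps − 30, where Ps is the price sellers receive.
Demand in terms of Ps becomes Qd = 223 − 2(Ps − 30) = 283 - 2Ps. Setting this equal to supply: 283 - 2Ps = -112 + 4Ps, so Ps = 395/6.
Buyers pay Pb = 395/6 − 30 = 215/6; Q' = -112 + 4·(395/6) = 454/3.
ΔCS = ½(334/3 + 454/3)(335/6 − 215/6) = 7880/3; ΔPS = ½(334/3 + 454/3)(395/6 − 335/6) = 3940/3.
Government spending = 30 × 454/3 = 4540.
DWL = ½ × 30 × (454/3 − 334/3) = 600; fraction = 600 / 4540 = 30/227.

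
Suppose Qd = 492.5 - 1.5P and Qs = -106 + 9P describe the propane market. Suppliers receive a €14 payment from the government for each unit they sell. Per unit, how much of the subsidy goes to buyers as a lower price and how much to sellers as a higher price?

Pre-subsidy: 492.5 - 1.5P = -106 + 9P gives P* = 57, Q* = 407.
With the subsidy, sellers receive Ps = Pb + 14 for each unit, where Pb is the price buyers pay.
Supply in terms of Pb becomes Qs = -106 + 9(Pb + 14) = 20 + 9Pb. Setting this equal to demand: 492.5 - 1.5Pb = 20 + 9Pb, so Pb = 45.
Sellers receive Ps = 45 + 14 = 59; Q' = 492.5 − 1.5·45 = 425.
Buyers' price falls by P* − Pb = 57 − 45 = 12; sellers' price rises by Ps − P* = 59 − 57 = 2.

Buyers gain €12 per unit; sellers gain €2 per unit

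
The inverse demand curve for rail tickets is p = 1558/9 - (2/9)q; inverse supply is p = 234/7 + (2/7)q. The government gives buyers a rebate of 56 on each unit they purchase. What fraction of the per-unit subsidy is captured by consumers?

Consumer share = 0.4375

Pre-subsidy: 1558/9 - (2/9)q = 234/7 + (2/7)q gives q* = 275 and p* = 112.
With the rebate, buyers effectively pay pb = ps − 56, where ps is the price sellers receive.
On the curves, pb = 1558/9 - (2/9)q and ps = 234/7 + (2/7)q; the wedge ps − pb = 56 gives 234/7 + (2/7)q − (1558/9 - (2/9)q) = 56, so q' = 385.25.
Then pb = 1558/9 − (2/9)·385.25 = 87.5 and ps = 234/7 + (2/7)·385.25 = 143.5.
Buyers' price falls by p* − pb = 112 − 87.5 = 24.5; sellers' price rises by ps − p* = 143.5 − 112 = 31.5.
So consumers capture 24.5/56 = 0.4375 of each unit of subsidy.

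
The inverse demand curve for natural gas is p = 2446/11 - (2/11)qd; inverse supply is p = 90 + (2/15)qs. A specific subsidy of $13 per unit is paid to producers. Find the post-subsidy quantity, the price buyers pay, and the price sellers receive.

q' = 461.25; buyers pay $138.5; sellers receive $151.5

Pre-subsidy: 2446/11 - (2/11)q = 90 + (2/15)q gives q* = 420 and p* = 146.
With the subsidy, sellers receive ps = pb + 13 for each unit, where pb is the price buyers pay.
On the curves, pb = 2446/11 - (2/11)q and ps = 90 + (2/15)q; the wedge ps − pb = 13 gives 90 + (2/15)q − (2446/11 - (2/11)q) = 13, so q' = 461.25.
Then pb = 2446/11 − (2/11)·461.25 = 138.5 and ps = 90 + (2/15)·461.25 = 151.5.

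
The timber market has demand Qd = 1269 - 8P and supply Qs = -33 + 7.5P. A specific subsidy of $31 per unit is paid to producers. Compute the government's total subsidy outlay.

Pre-subsidy: 1269 - 8P = -33 + 7.5P gives P* = 84, Q* = 597.
With the subsidy, sellers receive Ps = Pb + 31 for each unit, where Pb is the price buyers pay.
Supply in terms of Pb becomes Qs = -33 + 7.5(Pb + 31) = 199.5 + 7.5Pb. Setting this equal to demand: 1269 - 8Pb = 199.5 + 7.5Pb, so Pb = 69.
Sellers receive Ps = 69 + 31 = 100; Q' = 1269 − 8·69 = 717.
Government outlay = subsidy × quantity = 31 × 717 = 22227.

Government cost = $22227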